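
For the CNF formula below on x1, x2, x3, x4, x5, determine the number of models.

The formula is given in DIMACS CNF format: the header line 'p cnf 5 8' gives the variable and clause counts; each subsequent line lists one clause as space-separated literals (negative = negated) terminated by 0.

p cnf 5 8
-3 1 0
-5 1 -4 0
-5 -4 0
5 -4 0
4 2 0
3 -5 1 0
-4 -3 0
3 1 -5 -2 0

5

There are 2^5 = 32 truth assignments over (x1, x2, x3, x4, x5).
Split on x2. With x2 = True, the clauses containing x2 are satisfied and ¬x2 drops from the rest; 5 of the 2^4 = 16 assignments to the other variables satisfy what remains.
With x2 = False, by the same count on the reduced clause set, 0 assignments work.
(One model: x1=F, x2=T, x3=F, x4=F, x5=F.)
Total: 5 + 0 = 5.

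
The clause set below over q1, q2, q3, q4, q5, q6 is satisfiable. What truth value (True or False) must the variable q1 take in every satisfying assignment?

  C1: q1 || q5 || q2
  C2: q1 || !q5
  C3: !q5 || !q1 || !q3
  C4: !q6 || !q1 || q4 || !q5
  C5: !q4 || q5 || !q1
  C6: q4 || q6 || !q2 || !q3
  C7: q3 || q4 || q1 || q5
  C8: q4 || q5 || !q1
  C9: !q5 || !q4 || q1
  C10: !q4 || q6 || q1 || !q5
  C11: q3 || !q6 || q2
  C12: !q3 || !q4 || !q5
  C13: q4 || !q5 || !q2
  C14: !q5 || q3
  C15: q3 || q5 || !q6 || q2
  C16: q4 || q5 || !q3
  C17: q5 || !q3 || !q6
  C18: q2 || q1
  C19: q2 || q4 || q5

False

Suppose q1 = true.
Case q5 = false:
Unit clause (!q4) forces q4 = false.
Now (q4) is unsatisfied and unit — conflict.
Backtrack on q5: now try q5 = true.
Unit clause (!q3) forces q3 = false.
Now (q3) is unsatisfied and unit — conflict.
Neither q5 = true nor q5 = false works.
So every satisfying assignment has q1 = False.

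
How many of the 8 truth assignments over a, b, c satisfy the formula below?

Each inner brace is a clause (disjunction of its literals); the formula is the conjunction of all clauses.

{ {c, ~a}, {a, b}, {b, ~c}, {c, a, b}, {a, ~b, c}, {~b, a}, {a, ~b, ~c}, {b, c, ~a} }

1

There are 2^3 = 8 truth assignments over (a, b, c).
Check each against the 8 clauses (columns in the order a, b, c):
  F F F  ✗ fails (a | b)
  F F T  ✗ fails (a | b)
  F T F  ✗ fails (a | ~b | c)
  F T T  ✗ fails (~b | a)
  T F F  ✗ fails (c | ~a)
  T F T  ✗ fails (b | ~c)
  T T F  ✗ fails (c | ~a)
  T T T  ✓ satisfies all
1 of the 8 rows is a model.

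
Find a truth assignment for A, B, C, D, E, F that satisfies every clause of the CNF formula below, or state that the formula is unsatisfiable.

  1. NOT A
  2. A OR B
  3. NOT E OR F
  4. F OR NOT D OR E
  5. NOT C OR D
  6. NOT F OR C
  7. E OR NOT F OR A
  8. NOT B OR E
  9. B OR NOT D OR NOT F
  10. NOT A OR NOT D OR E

A=false,  B=true,  C=true,  D=true,  E=true,  F=true

The clause (NOT A) is unit, so A = false.
The clause (B) is unit, so B = true.
The clause (E) is unit, so E = true.
The clause (F) is unit, so F = true.
The clause (C) is unit, so C = true.
The clause (D) is unit, so D = true.
Every clause now holds.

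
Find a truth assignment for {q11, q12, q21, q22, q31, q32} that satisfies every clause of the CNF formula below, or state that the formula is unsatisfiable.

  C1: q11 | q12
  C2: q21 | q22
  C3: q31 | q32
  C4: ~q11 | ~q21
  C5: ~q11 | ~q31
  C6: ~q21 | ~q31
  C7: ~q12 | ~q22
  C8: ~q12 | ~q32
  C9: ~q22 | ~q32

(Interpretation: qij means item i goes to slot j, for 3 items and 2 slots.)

Branch on q11: set q11 = 1.
From the singleton clause (~q21), q21 = 0.
From the singleton clause (q22), q22 = 1.
From the singleton clause (~q31), q31 = 0.
From the singleton clause (q32), q32 = 1.
But (~q32) is also a unit clause — contradiction.
So q11 must be the other value — set q11 = 0.
From the singleton clause (q12), q12 = 1.
From the singleton clause (~q22), q22 = 0.
From the singleton clause (q21), q21 = 1.
From the singleton clause (~q31), q31 = 0.
From the singleton clause (q32), q32 = 1.
But (~q32) is also a unit clause — contradiction.
Both values of q11 lead to a conflict.

UNSATISFIABLE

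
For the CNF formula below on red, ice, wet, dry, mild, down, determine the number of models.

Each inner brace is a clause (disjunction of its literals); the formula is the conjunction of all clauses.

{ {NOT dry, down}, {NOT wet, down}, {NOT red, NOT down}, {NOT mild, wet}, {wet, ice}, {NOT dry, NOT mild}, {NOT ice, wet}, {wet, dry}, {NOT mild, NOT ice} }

There are 2^6 = 64 truth assignments over (red, ice, wet, dry, mild, down).
Split on down. With down = true, the clauses containing down are satisfied and NOT down drops from the rest; 5 of the 2^5 = 32 assignments to the other variables satisfy what remains.
With down = false, by the same count on the reduced clause set, 0 assignments work.
Total: 5 + 0 = 5.

5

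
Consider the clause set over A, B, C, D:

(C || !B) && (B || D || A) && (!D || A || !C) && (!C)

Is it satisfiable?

Yes, satisfiable

From the singleton clause (!C), C = false.
From the singleton clause (!B), B = false.
Try D = false.
From the singleton clause (A), A = true.
All clauses are satisfied.
A satisfying assignment: A ↦ true,  B ↦ false,  C ↦ false,  D ↦ false.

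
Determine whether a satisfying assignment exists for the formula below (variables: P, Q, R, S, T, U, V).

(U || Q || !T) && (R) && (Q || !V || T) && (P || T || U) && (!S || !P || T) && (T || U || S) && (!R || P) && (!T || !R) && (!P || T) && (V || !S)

Unit clause (R) forces R = true.
Unit clause (P) forces P = true.
Unit clause (!T) forces T = false.
But (T) is also a unit clause — contradiction.
No assignment satisfies every clause.

Unsatisfiable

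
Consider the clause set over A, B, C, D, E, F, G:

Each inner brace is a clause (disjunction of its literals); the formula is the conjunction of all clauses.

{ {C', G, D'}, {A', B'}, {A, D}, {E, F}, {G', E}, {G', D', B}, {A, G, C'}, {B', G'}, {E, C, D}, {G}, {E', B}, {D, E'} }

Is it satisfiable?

No

Unit clause (G) forces G = 1.
Unit clause (E) forces E = 1.
Unit clause (B') forces B = 0.
But (B) is also a unit clause — contradiction.
No assignment satisfies every clause.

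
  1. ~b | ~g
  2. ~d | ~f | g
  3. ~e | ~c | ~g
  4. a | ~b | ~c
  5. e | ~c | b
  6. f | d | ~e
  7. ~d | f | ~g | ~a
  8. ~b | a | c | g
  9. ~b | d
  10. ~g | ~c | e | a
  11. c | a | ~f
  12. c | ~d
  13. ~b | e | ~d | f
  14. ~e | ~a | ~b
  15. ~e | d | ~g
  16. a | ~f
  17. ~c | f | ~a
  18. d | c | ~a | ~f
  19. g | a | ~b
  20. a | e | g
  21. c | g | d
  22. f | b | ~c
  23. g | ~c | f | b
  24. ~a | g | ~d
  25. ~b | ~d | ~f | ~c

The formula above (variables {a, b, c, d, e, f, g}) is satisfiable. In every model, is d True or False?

Suppose d = 1.
(c) alone gives c = 1.
Try b = 0.
(e) alone gives e = 1.
(~g) alone gives g = 0.
(~f) alone gives f = 0.
Now (f) is unsatisfied and unit — conflict.
So b must be the other value — set b = 1.
(~g) alone gives g = 0.
(~f) alone gives f = 0.
(a) alone gives a = 1.
Now (~a) is unsatisfied and unit — conflict.
Either choice for b ends in contradiction.
So every satisfying assignment has d = False.

False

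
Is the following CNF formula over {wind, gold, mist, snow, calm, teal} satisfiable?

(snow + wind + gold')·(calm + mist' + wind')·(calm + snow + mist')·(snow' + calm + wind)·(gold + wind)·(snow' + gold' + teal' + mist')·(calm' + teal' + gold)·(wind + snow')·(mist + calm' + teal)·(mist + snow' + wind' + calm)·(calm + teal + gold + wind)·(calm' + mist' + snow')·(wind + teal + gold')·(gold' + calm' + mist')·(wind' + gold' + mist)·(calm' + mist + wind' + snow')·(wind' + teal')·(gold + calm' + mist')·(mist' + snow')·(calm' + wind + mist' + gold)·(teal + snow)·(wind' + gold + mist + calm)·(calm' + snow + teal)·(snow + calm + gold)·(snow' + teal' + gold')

Branch on gold: set gold = 1.
Branch on snow: set snow = 1.
(wind) alone gives wind = 1.
(mist) alone gives mist = 1.
That conflicts with the unit clause (mist').
Backtrack on snow: now try snow = 0.
(wind) alone gives wind = 1.
(mist) alone gives mist = 1.
(calm) alone gives calm = 1.
That conflicts with the unit clause (calm').
Both values of snow lead to a conflict.
Backtrack on gold: now try gold = 0.
(wind) alone gives wind = 1.
(teal') alone gives teal = 0.
(snow) alone gives snow = 1.
(mist') alone gives mist = 0.
(calm') alone gives calm = 0.
That conflicts with the unit clause (calm).
Both values of gold lead to a conflict.
No assignment satisfies every clause.

Unsatisfiable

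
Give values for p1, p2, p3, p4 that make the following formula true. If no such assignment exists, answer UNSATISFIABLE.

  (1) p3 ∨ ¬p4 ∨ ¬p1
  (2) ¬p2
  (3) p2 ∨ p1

p1: True,  p2: False,  p3: False,  p4: False

The clause (¬p2) is unit, so p2 = False.
The clause (p1) is unit, so p1 = True.
Suppose p3 = False.
The clause (¬p4) is unit, so p4 = False.
All clauses are satisfied.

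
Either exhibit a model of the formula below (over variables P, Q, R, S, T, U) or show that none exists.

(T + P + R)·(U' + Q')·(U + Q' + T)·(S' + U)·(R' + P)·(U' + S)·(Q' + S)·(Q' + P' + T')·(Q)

(Q) alone gives Q = 1.
(U') alone gives U = 0.
(T) alone gives T = 1.
(S') alone gives S = 0.
But (S) is also a unit clause — contradiction.

UNSATISFIABLE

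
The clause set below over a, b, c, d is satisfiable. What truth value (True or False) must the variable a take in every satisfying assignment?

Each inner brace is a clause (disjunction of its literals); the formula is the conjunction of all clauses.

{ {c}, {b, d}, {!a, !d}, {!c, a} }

Suppose a = false.
Unit clause (c) forces c = true.
But (!c) is also a unit clause — contradiction.
So every satisfying assignment has a = True.

True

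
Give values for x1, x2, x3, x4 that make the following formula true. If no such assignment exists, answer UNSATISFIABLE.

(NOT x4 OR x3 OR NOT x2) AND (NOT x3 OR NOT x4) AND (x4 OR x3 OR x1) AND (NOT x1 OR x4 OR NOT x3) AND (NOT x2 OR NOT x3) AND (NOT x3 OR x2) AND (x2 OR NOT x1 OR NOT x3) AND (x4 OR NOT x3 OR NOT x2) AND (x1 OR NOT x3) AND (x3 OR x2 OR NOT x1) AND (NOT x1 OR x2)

Suppose x3 = false.
Suppose x4 = true.
The clause (NOT x2) is unit, so x2 = false.
The clause (NOT x1) is unit, so x1 = false.
All clauses are satisfied.

x1=false; x2=false; x3=false; x4=true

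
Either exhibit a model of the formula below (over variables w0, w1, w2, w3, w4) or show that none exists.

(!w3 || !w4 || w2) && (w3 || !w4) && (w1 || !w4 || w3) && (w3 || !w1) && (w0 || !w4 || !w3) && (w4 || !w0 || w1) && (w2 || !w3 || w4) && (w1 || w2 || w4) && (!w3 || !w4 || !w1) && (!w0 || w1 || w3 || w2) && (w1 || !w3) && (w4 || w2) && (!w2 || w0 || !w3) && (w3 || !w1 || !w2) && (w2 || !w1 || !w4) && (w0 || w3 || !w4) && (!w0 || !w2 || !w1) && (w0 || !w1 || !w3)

w0 ↦ false, w1 ↦ false, w2 ↦ true, w3 ↦ false, w4 ↦ false

Try w3 = false.
Unit clause (!w4) forces w4 = false.
Unit clause (!w1) forces w1 = false.
Unit clause (!w0) forces w0 = false.
Unit clause (w2) forces w2 = true.
This assignment satisfies each clause.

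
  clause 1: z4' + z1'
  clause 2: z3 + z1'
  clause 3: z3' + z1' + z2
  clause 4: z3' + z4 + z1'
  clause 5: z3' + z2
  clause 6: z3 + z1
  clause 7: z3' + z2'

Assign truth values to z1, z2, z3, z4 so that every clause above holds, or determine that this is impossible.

UNSATISFIABLE

Try z4 = 0.
Try z3 = 1.
Unit clause (z1') forces z1 = 0.
Unit clause (z2) forces z2 = 1.
But (z2') is also a unit clause — contradiction.
That branch fails; take z3 = 0 instead.
Unit clause (z1') forces z1 = 0.
But (z1) is also a unit clause — contradiction.
Neither z3 = 1 nor z3 = 0 works.
That branch fails; take z4 = 1 instead.
Unit clause (z1') forces z1 = 0.
Unit clause (z3) forces z3 = 1.
Unit clause (z2) forces z2 = 1.
But (z2') is also a unit clause — contradiction.
Neither z4 = 1 nor z4 = 0 works.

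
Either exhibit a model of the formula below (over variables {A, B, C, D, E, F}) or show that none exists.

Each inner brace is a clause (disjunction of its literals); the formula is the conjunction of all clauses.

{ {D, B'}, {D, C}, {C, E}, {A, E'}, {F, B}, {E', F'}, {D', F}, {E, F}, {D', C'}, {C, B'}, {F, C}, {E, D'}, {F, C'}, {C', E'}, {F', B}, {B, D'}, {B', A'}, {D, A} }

UNSATISFIABLE

Case D = 1:
Unit clause (F) forces F = 1.
Unit clause (E') forces E = 0.
That conflicts with the unit clause (E).
That branch fails; take D = 0 instead.
Unit clause (B') forces B = 0.
Unit clause (C) forces C = 1.
Unit clause (F) forces F = 1.
That conflicts with the unit clause (F').
Either choice for D ends in contradiction.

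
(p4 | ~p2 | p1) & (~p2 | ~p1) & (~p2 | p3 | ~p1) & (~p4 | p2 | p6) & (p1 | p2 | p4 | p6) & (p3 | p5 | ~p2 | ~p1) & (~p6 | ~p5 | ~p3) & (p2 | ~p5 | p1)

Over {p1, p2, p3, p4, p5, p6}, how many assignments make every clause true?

21

There are 2^6 = 64 truth assignments over (p1, p2, p3, p4, p5, p6).
Split on p5. With p5 = 1, the clauses containing p5 are satisfied and ~p5 drops from the rest; 7 of the 2^5 = 32 assignments to the other variables satisfy what remains.
With p5 = 0, by the same count on the reduced clause set, 14 assignments work.
(One model: p1=F, p2=F, p3=F, p4=F, p5=F, p6=T.)
Total: 7 + 14 = 21.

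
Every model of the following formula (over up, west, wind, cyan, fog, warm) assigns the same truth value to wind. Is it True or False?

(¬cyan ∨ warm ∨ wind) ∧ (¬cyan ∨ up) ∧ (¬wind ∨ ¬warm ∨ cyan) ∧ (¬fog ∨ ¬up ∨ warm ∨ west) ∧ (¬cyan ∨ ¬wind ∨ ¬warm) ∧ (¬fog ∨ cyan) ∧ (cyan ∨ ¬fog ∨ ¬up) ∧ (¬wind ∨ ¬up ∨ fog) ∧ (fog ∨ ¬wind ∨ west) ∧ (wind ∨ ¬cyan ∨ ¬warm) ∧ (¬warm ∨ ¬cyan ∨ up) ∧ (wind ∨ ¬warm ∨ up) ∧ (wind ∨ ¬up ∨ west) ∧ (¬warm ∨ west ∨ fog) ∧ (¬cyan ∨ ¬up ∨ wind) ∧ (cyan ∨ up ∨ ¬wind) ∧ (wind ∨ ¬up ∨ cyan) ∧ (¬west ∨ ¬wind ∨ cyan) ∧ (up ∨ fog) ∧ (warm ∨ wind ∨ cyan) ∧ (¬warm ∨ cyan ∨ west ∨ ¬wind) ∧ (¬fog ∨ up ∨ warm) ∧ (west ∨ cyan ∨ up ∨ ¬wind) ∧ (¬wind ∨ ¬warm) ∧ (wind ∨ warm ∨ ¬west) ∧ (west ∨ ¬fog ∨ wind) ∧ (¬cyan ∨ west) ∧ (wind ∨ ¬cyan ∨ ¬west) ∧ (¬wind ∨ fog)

True

Suppose wind = False.
Case cyan = False:
From the singleton clause (¬fog), fog = False.
From the singleton clause (¬up), up = False.
That conflicts with the unit clause (up).
That branch fails; take cyan = True instead.
From the singleton clause (warm), warm = True.
That conflicts with the unit clause (¬warm).
Either choice for cyan ends in contradiction.
So every satisfying assignment has wind = True.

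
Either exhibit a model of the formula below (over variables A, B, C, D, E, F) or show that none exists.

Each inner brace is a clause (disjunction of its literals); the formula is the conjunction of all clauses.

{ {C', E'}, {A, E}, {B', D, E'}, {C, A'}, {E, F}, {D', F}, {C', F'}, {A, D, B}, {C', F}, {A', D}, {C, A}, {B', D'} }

UNSATISFIABLE

Branch on C: set C = 0.
The clause (A') is unit, so A = 0.
Now (A) is unsatisfied and unit — conflict.
Backtrack on C: now try C = 1.
The clause (E') is unit, so E = 0.
The clause (A) is unit, so A = 1.
The clause (F) is unit, so F = 1.
Now (F') is unsatisfied and unit — conflict.
Either choice for C ends in contradiction.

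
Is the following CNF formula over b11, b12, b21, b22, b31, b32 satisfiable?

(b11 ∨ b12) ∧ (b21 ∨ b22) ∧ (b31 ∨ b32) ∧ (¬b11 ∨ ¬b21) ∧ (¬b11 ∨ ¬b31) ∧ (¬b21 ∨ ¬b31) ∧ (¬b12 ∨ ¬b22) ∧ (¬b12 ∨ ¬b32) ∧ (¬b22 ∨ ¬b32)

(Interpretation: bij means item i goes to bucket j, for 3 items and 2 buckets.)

No, unsatisfiable

Branch on b11: set b11 = True.
Unit clause (¬b21) forces b21 = False.
Unit clause (b22) forces b22 = True.
Unit clause (¬b31) forces b31 = False.
Unit clause (b32) forces b32 = True.
Now (¬b32) is unsatisfied and unit — conflict.
Undo b11 and try b11 = False.
Unit clause (b12) forces b12 = True.
Unit clause (¬b22) forces b22 = False.
Unit clause (b21) forces b21 = True.
Unit clause (¬b31) forces b31 = False.
Unit clause (b32) forces b32 = True.
Now (¬b32) is unsatisfied and unit — conflict.
Either choice for b11 ends in contradiction.
No assignment satisfies every clause.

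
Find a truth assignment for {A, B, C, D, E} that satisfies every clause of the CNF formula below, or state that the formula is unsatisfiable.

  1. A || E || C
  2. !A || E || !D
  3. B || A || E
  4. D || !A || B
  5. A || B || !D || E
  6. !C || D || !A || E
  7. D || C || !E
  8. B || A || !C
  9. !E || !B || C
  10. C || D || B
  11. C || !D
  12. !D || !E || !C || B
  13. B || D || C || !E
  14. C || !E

Case C = true:
Case B = true:
Case A = true:
Case E = true:
No clause remains; D is free.

A=true, B=true, C=true, D=true, E=true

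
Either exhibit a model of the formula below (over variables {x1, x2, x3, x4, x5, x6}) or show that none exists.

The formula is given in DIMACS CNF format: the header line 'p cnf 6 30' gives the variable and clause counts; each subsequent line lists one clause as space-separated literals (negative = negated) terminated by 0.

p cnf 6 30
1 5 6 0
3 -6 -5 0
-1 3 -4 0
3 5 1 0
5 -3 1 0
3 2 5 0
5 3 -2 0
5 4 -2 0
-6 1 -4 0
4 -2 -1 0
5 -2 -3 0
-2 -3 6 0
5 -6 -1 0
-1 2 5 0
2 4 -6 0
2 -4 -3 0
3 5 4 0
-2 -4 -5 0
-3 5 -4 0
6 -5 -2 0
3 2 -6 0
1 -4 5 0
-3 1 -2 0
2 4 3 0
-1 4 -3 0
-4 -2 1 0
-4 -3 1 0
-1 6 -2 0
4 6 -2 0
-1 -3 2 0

Try x1 = False.
Try x5 = True.
Try x3 = False.
From the singleton clause (¬x6), x6 = False.
From the singleton clause (¬x2), x2 = False.
From the singleton clause (x4), x4 = True.
All clauses are satisfied.

x1: False; x2: False; x3: False; x4: True; x5: True; x6: False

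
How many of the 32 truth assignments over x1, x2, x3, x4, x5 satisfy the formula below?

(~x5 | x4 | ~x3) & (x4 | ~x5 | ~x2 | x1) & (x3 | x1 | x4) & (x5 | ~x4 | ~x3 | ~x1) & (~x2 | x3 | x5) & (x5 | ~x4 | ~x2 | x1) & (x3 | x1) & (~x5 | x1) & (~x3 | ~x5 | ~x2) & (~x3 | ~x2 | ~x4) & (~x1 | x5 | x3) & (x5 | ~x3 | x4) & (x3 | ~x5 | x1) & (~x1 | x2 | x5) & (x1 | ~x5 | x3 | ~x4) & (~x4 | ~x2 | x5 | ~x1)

6

There are 2^5 = 32 truth assignments over (x1, x2, x3, x4, x5).
Split on x3. With x3 = 1, the clauses containing x3 are satisfied and ~x3 drops from the rest; 2 of the 2^4 = 16 assignments to the other variables satisfy what remains.
With x3 = 0, by the same count on the reduced clause set, 4 assignments work.
(One model: x1=F, x2=F, x3=T, x4=T, x5=F.)
Total: 2 + 4 = 6.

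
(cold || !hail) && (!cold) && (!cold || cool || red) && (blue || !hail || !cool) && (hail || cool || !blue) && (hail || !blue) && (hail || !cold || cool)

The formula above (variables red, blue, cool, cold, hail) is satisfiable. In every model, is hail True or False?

Suppose hail = true.
The clause (cold) is unit, so cold = true.
Now (!cold) is unsatisfied and unit — conflict.
So every satisfying assignment has hail = False.

False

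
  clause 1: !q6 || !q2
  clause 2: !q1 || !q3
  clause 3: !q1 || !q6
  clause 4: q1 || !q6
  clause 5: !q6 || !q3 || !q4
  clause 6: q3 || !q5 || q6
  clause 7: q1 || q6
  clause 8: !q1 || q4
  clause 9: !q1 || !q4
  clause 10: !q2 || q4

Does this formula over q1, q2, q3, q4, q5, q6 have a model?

Unsatisfiable

Try q6 = false.
Unit clause (q1) forces q1 = true.
Unit clause (!q3) forces q3 = false.
Unit clause (!q5) forces q5 = false.
Unit clause (q4) forces q4 = true.
But (!q4) is also a unit clause — contradiction.
Backtrack on q6: now try q6 = true.
Unit clause (!q2) forces q2 = false.
Unit clause (!q1) forces q1 = false.
But (q1) is also a unit clause — contradiction.
Both values of q6 lead to a conflict.
No assignment satisfies every clause.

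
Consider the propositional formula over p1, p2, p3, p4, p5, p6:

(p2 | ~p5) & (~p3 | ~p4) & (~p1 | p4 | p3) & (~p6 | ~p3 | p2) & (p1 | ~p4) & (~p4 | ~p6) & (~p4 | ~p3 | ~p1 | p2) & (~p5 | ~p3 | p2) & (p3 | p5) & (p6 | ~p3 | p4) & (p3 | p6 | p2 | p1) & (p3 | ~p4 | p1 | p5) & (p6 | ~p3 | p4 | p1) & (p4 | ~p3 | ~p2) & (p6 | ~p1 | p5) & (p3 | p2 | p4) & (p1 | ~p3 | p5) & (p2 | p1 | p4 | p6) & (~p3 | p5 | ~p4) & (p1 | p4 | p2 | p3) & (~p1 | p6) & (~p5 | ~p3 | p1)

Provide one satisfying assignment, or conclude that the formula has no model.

p1: 0,  p2: 1,  p3: 0,  p4: 0,  p5: 1,  p6: 1

Branch on p2: set p2 = 1.
Branch on p3: set p3 = 0.
Unit clause (p5) forces p5 = 1.
Branch on p1: set p1 = 0.
Unit clause (~p4) forces p4 = 0.
Every clause is now satisfied; p6 is unconstrained.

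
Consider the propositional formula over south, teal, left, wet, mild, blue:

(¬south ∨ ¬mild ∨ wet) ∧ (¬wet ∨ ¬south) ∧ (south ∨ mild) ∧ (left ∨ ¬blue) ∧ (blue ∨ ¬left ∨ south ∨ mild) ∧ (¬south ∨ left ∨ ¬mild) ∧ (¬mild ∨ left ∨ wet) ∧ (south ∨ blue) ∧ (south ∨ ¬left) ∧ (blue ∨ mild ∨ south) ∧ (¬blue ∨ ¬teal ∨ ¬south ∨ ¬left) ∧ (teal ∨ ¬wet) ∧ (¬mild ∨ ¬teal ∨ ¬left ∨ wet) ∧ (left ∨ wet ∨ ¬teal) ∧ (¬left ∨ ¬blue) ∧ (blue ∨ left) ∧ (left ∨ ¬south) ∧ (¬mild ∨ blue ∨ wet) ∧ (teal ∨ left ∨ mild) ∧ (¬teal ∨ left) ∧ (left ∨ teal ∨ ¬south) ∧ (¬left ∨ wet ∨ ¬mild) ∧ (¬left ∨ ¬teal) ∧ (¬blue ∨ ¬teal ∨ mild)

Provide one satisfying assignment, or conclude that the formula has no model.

Try wet = False.
Try south = True.
(¬mild) alone gives mild = False.
(left) alone gives left = True.
(¬blue) alone gives blue = False.
(¬teal) alone gives teal = False.
Every clause now holds.

south: True; teal: False; left: True; wet: False; mild: False; blue: False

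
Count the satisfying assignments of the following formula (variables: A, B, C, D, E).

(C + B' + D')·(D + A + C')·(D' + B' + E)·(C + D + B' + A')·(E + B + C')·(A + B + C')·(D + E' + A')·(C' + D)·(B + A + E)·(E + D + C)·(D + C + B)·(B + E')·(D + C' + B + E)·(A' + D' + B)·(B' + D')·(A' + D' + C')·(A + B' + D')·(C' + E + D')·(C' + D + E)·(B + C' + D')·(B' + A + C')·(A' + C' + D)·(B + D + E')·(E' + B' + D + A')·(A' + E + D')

There are 2^5 = 32 truth assignments over (A, B, C, D, E).
Split on B. With B = 1, the clauses containing B are satisfied and B' drops from the rest; 1 of the 2^4 = 16 assignments to the other variables satisfy what remains.
With B = 0, by the same count on the reduced clause set, 0 assignments work.
(One model: A=F, B=T, C=F, D=F, E=T.)
Total: 1 + 0 = 1.

1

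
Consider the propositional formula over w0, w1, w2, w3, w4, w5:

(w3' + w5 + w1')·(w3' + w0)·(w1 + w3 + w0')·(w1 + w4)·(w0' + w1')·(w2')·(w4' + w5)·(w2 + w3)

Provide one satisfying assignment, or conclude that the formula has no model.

w0: 1; w1: 0; w2: 0; w3: 1; w4: 1; w5: 1

The clause (w2') is unit, so w2 = 0.
The clause (w3) is unit, so w3 = 1.
The clause (w0) is unit, so w0 = 1.
The clause (w1') is unit, so w1 = 0.
The clause (w4) is unit, so w4 = 1.
The clause (w5) is unit, so w5 = 1.
All clauses are satisfied.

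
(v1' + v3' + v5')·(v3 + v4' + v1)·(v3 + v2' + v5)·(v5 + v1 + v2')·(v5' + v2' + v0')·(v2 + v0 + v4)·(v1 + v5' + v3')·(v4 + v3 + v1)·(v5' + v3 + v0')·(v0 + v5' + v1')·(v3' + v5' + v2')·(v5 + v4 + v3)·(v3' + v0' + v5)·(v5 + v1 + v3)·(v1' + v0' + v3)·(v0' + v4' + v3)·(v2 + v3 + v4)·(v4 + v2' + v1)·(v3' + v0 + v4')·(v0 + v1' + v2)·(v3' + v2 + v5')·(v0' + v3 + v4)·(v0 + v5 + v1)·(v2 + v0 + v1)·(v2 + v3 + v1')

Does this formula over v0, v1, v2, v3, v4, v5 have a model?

Yes, satisfiable

Case v1 = 1:
Case v3 = 1:
(v5') alone gives v5 = 0.
(v0') alone gives v0 = 0.
(v4') alone gives v4 = 0.
(v2) alone gives v2 = 1.
This assignment satisfies each clause.
A satisfying assignment: v0 ↦ 0; v1 ↦ 1; v2 ↦ 1; v3 ↦ 1; v4 ↦ 0; v5 ↦ 0.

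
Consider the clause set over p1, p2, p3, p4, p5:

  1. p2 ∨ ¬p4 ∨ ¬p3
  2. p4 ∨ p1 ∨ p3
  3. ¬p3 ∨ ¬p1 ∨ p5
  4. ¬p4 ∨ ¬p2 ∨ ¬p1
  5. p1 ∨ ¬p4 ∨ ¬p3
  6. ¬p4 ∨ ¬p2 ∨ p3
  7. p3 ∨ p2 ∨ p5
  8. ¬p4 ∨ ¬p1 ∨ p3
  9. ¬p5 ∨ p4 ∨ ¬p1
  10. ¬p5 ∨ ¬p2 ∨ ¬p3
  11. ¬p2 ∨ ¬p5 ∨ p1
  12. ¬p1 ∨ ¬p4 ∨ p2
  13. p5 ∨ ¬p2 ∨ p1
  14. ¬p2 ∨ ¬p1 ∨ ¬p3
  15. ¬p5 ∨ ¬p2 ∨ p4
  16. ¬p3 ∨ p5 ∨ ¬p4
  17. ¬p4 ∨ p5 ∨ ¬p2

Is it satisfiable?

Case p2 = False:
Case p4 = False:
Case p1 = False:
(p3) alone gives p3 = True.
All clauses hold; p5 can take either value.
A satisfying assignment: p1=False,  p2=False,  p3=True,  p4=False,  p5=False.

Yes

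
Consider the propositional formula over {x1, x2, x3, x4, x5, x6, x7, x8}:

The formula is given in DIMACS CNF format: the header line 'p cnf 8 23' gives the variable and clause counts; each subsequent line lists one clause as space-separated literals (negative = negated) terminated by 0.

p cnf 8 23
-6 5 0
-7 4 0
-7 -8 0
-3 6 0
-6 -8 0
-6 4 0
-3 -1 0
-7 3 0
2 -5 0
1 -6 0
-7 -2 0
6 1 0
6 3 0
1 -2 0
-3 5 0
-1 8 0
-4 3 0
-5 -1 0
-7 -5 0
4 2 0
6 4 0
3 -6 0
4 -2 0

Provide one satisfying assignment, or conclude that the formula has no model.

UNSATISFIABLE

Case x6 = False:
(¬x3) alone gives x3 = False.
But (x3) is also a unit clause — contradiction.
So x6 must be the other value — set x6 = True.
(x5) alone gives x5 = True.
(¬x8) alone gives x8 = False.
(x4) alone gives x4 = True.
(x2) alone gives x2 = True.
(x1) alone gives x1 = True.
But (¬x1) is also a unit clause — contradiction.
Neither x6 = True nor x6 = False works.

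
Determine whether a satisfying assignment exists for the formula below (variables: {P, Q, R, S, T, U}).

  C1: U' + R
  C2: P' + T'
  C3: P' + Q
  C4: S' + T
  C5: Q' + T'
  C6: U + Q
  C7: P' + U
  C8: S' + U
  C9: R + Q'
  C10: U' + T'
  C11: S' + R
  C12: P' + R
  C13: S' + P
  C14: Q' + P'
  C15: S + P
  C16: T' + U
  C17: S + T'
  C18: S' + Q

Suppose U = 0.
The clause (Q) is unit, so Q = 1.
The clause (T') is unit, so T = 0.
The clause (S') is unit, so S = 0.
The clause (P') is unit, so P = 0.
That conflicts with the unit clause (P).
That branch fails; take U = 1 instead.
The clause (R) is unit, so R = 1.
The clause (T') is unit, so T = 0.
The clause (S') is unit, so S = 0.
The clause (P) is unit, so P = 1.
The clause (Q) is unit, so Q = 1.
That conflicts with the unit clause (Q').
Neither U = 1 nor U = 0 works.
No assignment satisfies every clause.

Unsatisfiable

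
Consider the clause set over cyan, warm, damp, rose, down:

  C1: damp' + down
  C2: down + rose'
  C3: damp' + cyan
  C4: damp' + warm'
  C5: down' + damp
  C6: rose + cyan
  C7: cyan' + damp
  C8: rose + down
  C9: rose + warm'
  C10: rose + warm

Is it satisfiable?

Satisfiable

Try damp = 1.
Unit clause (down) forces down = 1.
Unit clause (cyan) forces cyan = 1.
Unit clause (warm') forces warm = 0.
Unit clause (rose) forces rose = 1.
Every clause now holds.
A satisfying assignment: cyan ↦ 1; warm ↦ 0; damp ↦ 1; rose ↦ 1; down ↦ 1.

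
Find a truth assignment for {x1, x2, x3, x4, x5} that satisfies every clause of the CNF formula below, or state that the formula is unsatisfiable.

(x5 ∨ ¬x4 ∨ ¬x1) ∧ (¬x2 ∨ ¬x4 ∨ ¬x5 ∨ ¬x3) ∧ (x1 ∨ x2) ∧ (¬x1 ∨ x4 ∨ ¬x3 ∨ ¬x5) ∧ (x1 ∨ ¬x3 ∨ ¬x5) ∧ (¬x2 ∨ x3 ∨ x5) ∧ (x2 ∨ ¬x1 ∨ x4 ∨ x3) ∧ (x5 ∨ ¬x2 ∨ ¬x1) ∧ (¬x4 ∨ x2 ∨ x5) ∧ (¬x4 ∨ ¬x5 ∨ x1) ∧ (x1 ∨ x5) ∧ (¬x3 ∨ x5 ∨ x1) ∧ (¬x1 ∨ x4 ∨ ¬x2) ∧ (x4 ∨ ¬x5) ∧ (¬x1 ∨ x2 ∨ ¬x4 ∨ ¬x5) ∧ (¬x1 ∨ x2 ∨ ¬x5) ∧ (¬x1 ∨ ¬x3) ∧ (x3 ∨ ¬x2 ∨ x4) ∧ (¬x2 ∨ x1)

Case x1 = True:
Unit clause (¬x3) forces x3 = False.
Case x5 = True:
Unit clause (x4) forces x4 = True.
Unit clause (x2) forces x2 = True.
This assignment satisfies each clause.

x1 ↦ True; x2 ↦ True; x3 ↦ False; x4 ↦ True; x5 ↦ True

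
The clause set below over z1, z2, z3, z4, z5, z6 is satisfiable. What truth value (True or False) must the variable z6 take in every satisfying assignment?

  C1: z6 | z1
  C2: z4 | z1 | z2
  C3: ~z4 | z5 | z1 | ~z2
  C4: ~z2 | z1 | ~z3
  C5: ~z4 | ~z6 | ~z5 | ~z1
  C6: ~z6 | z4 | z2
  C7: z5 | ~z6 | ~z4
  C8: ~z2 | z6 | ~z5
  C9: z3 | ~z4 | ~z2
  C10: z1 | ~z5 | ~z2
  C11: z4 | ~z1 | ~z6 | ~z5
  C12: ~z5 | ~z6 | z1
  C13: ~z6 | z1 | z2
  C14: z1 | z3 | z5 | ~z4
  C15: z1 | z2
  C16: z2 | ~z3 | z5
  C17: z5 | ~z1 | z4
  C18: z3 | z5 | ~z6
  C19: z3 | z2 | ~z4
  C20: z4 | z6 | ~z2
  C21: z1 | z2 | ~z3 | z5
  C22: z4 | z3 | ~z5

Suppose z6 = 1.
Case z4 = 1:
Unit clause (z5) forces z5 = 1.
Unit clause (~z1) forces z1 = 0.
That conflicts with the unit clause (z1).
That branch fails; take z4 = 0 instead.
Unit clause (z2) forces z2 = 1.
Case z1 = 1:
Unit clause (~z5) forces z5 = 0.
That conflicts with the unit clause (z5).
That branch fails; take z1 = 0 instead.
Unit clause (~z3) forces z3 = 0.
Unit clause (~z5) forces z5 = 0.
That conflicts with the unit clause (z5).
Either choice for z1 ends in contradiction.
Either choice for z4 ends in contradiction.
So every satisfying assignment has z6 = False.

False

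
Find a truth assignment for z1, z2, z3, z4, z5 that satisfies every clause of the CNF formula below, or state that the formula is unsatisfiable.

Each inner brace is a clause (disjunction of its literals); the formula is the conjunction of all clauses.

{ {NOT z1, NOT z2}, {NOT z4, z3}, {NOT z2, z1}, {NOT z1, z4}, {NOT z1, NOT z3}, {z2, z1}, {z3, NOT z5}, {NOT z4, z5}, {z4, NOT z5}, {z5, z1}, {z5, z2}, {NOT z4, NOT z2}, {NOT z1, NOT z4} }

Try z1 = false.
Unit clause (NOT z2) forces z2 = false.
Now (z2) is unsatisfied and unit — conflict.
That branch fails; take z1 = true instead.
Unit clause (NOT z2) forces z2 = false.
Unit clause (z4) forces z4 = true.
Now (NOT z4) is unsatisfied and unit — conflict.
Both values of z1 lead to a conflict.

UNSATISFIABLE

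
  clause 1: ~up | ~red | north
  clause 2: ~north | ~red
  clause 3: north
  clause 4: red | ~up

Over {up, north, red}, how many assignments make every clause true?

There are 2^3 = 8 truth assignments over (up, north, red).
Split on red. With red = 1, the clauses containing red are satisfied and ~red drops from the rest; 0 of the 2^2 = 4 assignments to the other variables satisfy what remains.
With red = 0, by the same count on the reduced clause set, 1 assignment works.
Total: 0 + 1 = 1.

1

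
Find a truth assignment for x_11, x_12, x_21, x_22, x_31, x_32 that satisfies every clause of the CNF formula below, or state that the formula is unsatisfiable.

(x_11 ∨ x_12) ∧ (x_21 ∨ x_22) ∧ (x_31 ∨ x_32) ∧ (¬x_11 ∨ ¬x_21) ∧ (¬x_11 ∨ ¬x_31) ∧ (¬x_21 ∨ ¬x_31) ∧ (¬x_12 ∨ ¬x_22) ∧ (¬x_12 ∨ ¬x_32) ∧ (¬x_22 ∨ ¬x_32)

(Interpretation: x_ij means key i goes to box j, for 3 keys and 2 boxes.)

UNSATISFIABLE

Suppose x_11 = True.
From the singleton clause (¬x_21), x_21 = False.
From the singleton clause (x_22), x_22 = True.
From the singleton clause (¬x_31), x_31 = False.
From the singleton clause (x_32), x_32 = True.
That conflicts with the unit clause (¬x_32).
So x_11 must be the other value — set x_11 = False.
From the singleton clause (x_12), x_12 = True.
From the singleton clause (¬x_22), x_22 = False.
From the singleton clause (x_21), x_21 = True.
From the singleton clause (¬x_31), x_31 = False.
From the singleton clause (x_32), x_32 = True.
That conflicts with the unit clause (¬x_32).
Both values of x_11 lead to a conflict.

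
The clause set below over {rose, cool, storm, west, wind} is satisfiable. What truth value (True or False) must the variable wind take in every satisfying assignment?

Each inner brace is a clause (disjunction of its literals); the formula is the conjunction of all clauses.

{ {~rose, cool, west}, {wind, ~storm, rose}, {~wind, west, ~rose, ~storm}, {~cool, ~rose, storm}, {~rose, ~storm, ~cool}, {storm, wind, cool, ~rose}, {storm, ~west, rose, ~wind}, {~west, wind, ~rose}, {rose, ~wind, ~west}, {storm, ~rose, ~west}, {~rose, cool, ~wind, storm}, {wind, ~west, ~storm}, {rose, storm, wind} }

Suppose wind = 0.
Branch on storm: set storm = 0.
(rose) alone gives rose = 1.
(~cool) alone gives cool = 0.
That conflicts with the unit clause (cool).
That branch fails; take storm = 1 instead.
(rose) alone gives rose = 1.
(~cool) alone gives cool = 0.
(west) alone gives west = 1.
That conflicts with the unit clause (~west).
Both values of storm lead to a conflict.
So every satisfying assignment has wind = True.

True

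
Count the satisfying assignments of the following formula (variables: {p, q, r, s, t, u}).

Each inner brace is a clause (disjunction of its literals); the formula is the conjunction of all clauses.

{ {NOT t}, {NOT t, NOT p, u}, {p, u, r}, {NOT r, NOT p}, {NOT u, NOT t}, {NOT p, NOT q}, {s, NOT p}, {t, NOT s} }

6

There are 2^6 = 64 truth assignments over (p, q, r, s, t, u).
Split on s. With s = true, the clauses containing s are satisfied and NOT s drops from the rest; 0 of the 2^5 = 32 assignments to the other variables satisfy what remains.
With s = false, by the same count on the reduced clause set, 6 assignments work.
Total: 0 + 6 = 6.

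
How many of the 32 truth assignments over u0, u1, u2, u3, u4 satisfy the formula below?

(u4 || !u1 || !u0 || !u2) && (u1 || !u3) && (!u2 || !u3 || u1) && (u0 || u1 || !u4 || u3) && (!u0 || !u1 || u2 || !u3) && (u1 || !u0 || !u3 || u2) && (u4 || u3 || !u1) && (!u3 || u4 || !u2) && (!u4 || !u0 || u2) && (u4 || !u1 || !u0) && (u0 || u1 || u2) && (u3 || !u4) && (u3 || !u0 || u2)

6

There are 2^5 = 32 truth assignments over (u0, u1, u2, u3, u4).
Split on u3. With u3 = true, the clauses containing u3 are satisfied and !u3 drops from the rest; 4 of the 2^4 = 16 assignments to the other variables satisfy what remains.
With u3 = false, by the same count on the reduced clause set, 2 assignments work.
(One model: u0=F, u1=F, u2=T, u3=F, u4=F.)
Total: 4 + 2 = 6.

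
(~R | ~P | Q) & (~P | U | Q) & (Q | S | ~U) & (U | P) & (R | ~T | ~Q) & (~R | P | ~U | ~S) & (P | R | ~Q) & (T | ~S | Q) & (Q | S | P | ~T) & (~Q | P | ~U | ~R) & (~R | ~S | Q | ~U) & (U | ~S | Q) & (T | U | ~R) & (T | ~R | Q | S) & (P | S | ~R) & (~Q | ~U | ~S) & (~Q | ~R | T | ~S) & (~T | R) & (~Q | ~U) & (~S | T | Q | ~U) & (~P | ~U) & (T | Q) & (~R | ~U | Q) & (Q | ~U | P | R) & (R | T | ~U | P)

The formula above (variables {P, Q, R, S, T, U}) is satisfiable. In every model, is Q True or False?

True

Suppose Q = 0.
The clause (T) is unit, so T = 1.
The clause (R) is unit, so R = 1.
The clause (~P) is unit, so P = 0.
The clause (U) is unit, so U = 1.
But (~U) is also a unit clause — contradiction.
So every satisfying assignment has Q = True.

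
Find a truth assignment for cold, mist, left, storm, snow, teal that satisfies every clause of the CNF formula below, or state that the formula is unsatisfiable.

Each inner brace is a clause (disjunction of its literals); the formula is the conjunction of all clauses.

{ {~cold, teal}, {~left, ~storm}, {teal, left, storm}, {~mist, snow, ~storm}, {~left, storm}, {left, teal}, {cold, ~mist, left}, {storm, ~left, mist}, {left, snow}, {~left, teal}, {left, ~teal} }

UNSATISFIABLE

Branch on cold: set cold = 0.
Branch on left: set left = 0.
(teal) alone gives teal = 1.
Now (~teal) is unsatisfied and unit — conflict.
Backtrack on left: now try left = 1.
(~storm) alone gives storm = 0.
Now (storm) is unsatisfied and unit — conflict.
Either choice for left ends in contradiction.
Backtrack on cold: now try cold = 1.
(teal) alone gives teal = 1.
(left) alone gives left = 1.
(~storm) alone gives storm = 0.
Now (storm) is unsatisfied and unit — conflict.
Either choice for cold ends in contradiction.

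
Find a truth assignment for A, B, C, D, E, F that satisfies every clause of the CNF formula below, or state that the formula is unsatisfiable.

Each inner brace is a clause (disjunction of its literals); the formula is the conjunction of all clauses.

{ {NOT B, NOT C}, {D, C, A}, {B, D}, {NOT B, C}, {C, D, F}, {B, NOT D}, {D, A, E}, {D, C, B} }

Case B = false:
Unit clause (D) forces D = true.
That conflicts with the unit clause (NOT D).
Backtrack on B: now try B = true.
Unit clause (NOT C) forces C = false.
That conflicts with the unit clause (C).
Both values of B lead to a conflict.

UNSATISFIABLE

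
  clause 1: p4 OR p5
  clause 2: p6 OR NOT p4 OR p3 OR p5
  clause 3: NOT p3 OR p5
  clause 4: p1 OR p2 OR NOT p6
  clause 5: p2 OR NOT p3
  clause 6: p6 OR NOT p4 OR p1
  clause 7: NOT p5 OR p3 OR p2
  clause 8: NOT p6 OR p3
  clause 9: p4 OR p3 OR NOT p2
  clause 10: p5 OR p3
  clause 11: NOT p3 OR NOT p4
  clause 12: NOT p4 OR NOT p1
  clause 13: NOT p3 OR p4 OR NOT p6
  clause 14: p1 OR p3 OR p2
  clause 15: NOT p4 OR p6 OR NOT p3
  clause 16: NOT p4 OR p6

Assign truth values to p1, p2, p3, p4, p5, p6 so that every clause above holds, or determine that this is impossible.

Branch on p4: set p4 = false.
(p5) alone gives p5 = true.
Branch on p2: set p2 = true.
(p3) alone gives p3 = true.
(NOT p6) alone gives p6 = false.
Every clause is now satisfied; p1 is unconstrained.

p1 ↦ true, p2 ↦ true, p3 ↦ true, p4 ↦ false, p5 ↦ true, p6 ↦ false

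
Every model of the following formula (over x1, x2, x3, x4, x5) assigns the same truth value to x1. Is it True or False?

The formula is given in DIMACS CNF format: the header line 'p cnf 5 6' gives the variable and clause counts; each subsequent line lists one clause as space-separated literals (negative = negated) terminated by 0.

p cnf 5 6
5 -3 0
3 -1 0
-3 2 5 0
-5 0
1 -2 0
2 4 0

False

Suppose x1 = True.
(x3) alone gives x3 = True.
(x5) alone gives x5 = True.
That conflicts with the unit clause (¬x5).
So every satisfying assignment has x1 = False.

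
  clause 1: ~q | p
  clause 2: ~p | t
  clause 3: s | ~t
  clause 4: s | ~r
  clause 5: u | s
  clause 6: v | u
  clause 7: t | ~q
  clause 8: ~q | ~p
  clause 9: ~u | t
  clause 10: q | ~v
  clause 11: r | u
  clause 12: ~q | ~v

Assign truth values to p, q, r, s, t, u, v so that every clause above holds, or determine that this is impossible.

p=0,  q=0,  r=0,  s=1,  t=1,  u=1,  v=0

Try q = 0.
Unit clause (~v) forces v = 0.
Unit clause (u) forces u = 1.
Unit clause (t) forces t = 1.
Unit clause (s) forces s = 1.
Every clause is now satisfied; p, r are unconstrained.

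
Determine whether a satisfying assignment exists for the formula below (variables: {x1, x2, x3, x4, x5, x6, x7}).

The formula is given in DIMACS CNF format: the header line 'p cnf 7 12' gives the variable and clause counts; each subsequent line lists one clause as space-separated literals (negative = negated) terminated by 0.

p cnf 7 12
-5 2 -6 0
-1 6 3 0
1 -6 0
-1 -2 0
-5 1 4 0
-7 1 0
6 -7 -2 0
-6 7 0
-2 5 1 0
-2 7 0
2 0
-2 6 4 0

No

Unit clause (x2) forces x2 = True.
Unit clause (¬x1) forces x1 = False.
Unit clause (¬x6) forces x6 = False.
Unit clause (¬x7) forces x7 = False.
That conflicts with the unit clause (x7).
No assignment satisfies every clause.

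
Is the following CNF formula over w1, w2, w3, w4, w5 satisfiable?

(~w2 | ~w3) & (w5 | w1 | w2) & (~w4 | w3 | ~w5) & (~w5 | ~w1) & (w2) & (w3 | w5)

Yes

From the singleton clause (w2), w2 = 1.
From the singleton clause (~w3), w3 = 0.
From the singleton clause (w5), w5 = 1.
From the singleton clause (~w4), w4 = 0.
From the singleton clause (~w1), w1 = 0.
Every clause now holds.
A satisfying assignment: w1 ↦ 0; w2 ↦ 1; w3 ↦ 0; w4 ↦ 0; w5 ↦ 1.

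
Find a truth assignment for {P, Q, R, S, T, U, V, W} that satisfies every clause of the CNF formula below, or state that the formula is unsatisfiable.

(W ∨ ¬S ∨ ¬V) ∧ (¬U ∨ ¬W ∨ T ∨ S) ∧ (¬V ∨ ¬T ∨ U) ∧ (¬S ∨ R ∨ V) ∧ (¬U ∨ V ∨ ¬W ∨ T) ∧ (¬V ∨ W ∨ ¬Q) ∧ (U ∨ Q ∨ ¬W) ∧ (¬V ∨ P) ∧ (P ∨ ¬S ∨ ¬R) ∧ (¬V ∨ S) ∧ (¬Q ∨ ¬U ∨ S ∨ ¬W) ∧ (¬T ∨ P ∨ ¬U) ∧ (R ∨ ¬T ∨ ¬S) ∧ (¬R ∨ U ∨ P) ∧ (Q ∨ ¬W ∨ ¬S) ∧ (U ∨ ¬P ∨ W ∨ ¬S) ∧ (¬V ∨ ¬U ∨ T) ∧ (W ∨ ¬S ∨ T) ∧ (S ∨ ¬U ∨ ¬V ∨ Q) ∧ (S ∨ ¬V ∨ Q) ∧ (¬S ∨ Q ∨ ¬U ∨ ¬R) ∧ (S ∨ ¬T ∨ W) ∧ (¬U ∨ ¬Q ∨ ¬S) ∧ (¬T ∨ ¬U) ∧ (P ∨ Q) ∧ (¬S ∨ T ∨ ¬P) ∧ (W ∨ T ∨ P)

P: False, Q: True, R: False, S: False, T: True, U: False, V: False, W: True

Suppose V = False.
Suppose S = False.
Suppose T = True.
From the singleton clause (W), W = True.
From the singleton clause (¬U), U = False.
From the singleton clause (Q), Q = True.
Suppose R = False.
No clause remains; P is free.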